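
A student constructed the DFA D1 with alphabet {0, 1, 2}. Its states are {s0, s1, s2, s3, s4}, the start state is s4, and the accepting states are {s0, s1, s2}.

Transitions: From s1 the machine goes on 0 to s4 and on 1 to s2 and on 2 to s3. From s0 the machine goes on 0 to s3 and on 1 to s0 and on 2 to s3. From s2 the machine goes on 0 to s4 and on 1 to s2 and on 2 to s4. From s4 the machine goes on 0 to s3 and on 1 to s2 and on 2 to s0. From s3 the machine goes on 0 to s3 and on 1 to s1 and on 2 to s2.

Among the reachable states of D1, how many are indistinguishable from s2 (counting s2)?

Every state is reachable, so we keep all 5.
P0 = {s0,s1,s2} | {s3,s4}.
No further refinement is possible. Final partition (2 blocks): {s0,s1,s2} | {s3,s4}.
State s2 belongs to the block {s0,s1,s2}, which has 3 states.

3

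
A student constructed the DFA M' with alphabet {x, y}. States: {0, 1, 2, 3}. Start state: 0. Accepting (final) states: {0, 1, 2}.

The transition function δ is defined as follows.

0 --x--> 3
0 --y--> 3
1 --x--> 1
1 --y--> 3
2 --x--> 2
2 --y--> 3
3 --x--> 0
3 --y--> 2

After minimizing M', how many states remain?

3

States {1} cannot be reached from the start state, so discard them.
P0 = {0,2} | {3}.
Refine {0,2} on symbol x: members go to different blocks, giving {0} and {2}.
Stable partition: {0} | {3} | {2} — 3 equivalence classes.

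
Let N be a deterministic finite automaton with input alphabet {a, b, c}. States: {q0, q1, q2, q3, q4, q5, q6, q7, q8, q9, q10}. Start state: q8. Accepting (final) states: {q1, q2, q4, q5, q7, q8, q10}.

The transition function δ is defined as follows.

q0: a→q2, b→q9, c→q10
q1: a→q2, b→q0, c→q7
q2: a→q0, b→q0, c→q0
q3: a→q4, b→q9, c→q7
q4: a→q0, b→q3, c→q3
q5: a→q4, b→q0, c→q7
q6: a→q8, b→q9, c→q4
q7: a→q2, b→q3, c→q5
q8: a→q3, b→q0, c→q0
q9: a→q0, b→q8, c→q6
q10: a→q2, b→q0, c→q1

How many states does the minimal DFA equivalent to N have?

All states are reachable from the start state.
Initial partition by acceptance: {q1,q2,q4,q5,q7,q8,q10} | {q0,q3,q6,q9}.
On input a, block {q1,q2,q4,q5,q7,q8,q10} splits into {q1,q5,q7,q10} and {q2,q4,q8}.
Split {q0,q3,q6,q9} by δ(·,a) → {q0,q3,q6} and {q9}.
On input c, block {q0,q3,q6} splits into {q0,q3} and {q6}.
The partition is now stable with 5 blocks: {q1,q5,q7,q10} | {q0,q3} | {q2,q4,q8} | {q9} | {q6}.

5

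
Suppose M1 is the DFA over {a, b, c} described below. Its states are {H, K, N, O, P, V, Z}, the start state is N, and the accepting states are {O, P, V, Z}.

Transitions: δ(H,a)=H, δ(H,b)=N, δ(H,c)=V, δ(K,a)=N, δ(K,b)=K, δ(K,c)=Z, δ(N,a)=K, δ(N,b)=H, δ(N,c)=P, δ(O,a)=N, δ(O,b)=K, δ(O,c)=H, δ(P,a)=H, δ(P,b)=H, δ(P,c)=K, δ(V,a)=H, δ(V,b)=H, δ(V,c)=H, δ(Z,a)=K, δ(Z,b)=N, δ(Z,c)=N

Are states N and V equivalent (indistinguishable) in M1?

No

States {O} cannot be reached from the start state, so discard them.
Start with accepting vs non-accepting: {P,V,Z} | {H,K,N}.
The partition is now stable with 2 blocks: {P,V,Z} | {H,K,N}.
N and V end up in different blocks, so they are distinguishable. For instance, the string 'ε' is accepted from only V.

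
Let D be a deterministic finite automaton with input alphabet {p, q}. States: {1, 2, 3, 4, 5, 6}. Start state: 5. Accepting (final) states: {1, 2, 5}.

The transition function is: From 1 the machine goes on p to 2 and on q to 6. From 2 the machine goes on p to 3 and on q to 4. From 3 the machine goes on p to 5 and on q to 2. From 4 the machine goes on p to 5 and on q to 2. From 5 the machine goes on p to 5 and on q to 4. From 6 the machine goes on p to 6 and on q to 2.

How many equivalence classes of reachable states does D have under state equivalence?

Reachable states from the start: {2,3,4,5}. Unreachable: {1,6} — drop them.
P0 = {2,5} | {3,4}.
On input p, block {2,5} splits into {2} and {5}.
No further refinement is possible. Final partition (3 blocks): {2} | {3,4} | {5}.

3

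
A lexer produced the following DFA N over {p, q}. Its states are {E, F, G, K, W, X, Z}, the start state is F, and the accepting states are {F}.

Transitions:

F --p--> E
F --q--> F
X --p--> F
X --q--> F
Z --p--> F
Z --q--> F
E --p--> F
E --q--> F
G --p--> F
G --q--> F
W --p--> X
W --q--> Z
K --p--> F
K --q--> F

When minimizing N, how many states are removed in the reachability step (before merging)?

Starting at F and following transitions, the reachable set is {E, F}. That leaves G, K, W, X, Z unreachable — 5 in total.

5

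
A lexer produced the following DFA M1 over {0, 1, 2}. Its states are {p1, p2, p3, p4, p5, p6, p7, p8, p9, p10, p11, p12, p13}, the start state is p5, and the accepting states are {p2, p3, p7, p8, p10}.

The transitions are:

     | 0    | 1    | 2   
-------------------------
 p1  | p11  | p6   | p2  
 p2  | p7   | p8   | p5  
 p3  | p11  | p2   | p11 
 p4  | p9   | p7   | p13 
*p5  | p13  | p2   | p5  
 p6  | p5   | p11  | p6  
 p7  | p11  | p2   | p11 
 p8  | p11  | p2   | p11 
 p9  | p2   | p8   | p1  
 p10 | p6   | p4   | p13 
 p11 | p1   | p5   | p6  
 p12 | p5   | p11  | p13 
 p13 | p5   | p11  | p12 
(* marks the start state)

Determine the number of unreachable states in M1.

Starting at p5 and following transitions, the reachable set is {p1, p2, p5, p6, p7, p8, p11, p12, p13}. That leaves p3, p4, p9, p10 unreachable — 4 in total.

4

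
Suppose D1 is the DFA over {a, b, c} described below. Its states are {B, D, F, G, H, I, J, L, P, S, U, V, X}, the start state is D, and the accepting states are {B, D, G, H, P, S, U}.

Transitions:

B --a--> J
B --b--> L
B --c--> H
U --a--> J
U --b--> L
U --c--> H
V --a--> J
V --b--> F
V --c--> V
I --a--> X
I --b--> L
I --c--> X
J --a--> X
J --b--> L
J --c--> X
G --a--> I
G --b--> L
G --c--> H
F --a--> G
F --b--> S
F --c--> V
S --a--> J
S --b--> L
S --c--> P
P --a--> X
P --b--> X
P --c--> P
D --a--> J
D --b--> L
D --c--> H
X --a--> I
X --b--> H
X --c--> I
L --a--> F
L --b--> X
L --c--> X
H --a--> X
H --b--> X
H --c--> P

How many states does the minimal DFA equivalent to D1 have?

7

States {B,U} cannot be reached from the start state, so discard them.
Initial partition by acceptance: {D,G,H,P,S} | {F,I,J,L,V,X}.
On input a, block {F,I,J,L,V,X} splits into {I,J,L,V,X} and {F}.
Refine {I,J,L,V,X} on symbol a: members go to different blocks, giving {I,J,V,X} and {L}.
Refine {D,G,H,P,S} on symbol b: members go to different blocks, giving {D,G,S} and {H,P}.
Split {I,J,V,X} by δ(·,b) → {I,J} and {V} and {X}.
Stable partition: {D,G,S} | {I,J} | {F} | {L} | {H,P} | {V} | {X} — 7 equivalence classes.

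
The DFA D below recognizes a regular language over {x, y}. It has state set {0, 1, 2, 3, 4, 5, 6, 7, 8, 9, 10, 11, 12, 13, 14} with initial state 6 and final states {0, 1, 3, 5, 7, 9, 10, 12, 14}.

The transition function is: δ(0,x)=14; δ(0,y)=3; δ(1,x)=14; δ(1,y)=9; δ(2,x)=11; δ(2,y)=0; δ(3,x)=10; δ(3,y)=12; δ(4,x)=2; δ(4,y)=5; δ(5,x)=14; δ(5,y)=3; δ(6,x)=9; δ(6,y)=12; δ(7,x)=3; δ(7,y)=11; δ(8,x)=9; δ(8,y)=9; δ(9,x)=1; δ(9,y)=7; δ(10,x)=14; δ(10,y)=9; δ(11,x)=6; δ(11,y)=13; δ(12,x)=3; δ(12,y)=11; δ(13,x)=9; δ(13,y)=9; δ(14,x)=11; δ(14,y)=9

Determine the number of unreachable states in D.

5

No path from 6 leads to 0, 2, 4, 5, 8; the other 10 states are all reachable.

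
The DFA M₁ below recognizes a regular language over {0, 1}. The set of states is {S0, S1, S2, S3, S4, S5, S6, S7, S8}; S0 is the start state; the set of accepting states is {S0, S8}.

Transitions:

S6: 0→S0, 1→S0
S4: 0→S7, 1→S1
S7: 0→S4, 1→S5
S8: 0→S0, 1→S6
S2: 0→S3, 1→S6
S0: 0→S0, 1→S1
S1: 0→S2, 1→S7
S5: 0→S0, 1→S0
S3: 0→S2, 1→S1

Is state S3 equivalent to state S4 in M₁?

Reachable states from the start: {S0,S1,S2,S3,S4,S5,S6,S7}. Unreachable: {S8} — drop them.
P0 = {S0} | {S1,S2,S3,S4,S5,S6,S7}.
On input 0, block {S1,S2,S3,S4,S5,S6,S7} splits into {S1,S2,S3,S4,S7} and {S5,S6}.
Split {S1,S2,S3,S4,S7} by δ(·,1) → {S1,S3,S4} and {S2,S7}.
Split {S1,S3,S4} by δ(·,1) → {S3,S4} and {S1}.
No further refinement is possible. Final partition (5 blocks): {S0} | {S3,S4} | {S5,S6} | {S2,S7} | {S1}.
S3 and S4 lie in the same block of the stable partition, so they are equivalent — no string distinguishes them.

Yes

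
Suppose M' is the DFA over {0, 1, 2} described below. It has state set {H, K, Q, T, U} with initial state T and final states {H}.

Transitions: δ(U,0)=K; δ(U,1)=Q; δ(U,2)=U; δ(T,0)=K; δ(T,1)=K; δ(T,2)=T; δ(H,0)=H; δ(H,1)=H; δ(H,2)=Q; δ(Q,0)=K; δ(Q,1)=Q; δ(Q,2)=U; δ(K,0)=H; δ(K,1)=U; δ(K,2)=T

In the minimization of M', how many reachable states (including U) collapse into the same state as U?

All states are reachable from the start state.
Initial partition by acceptance: {H} | {K,Q,T,U}.
Split {K,Q,T,U} by δ(·,0) → {Q,T,U} and {K}.
On input 1, block {Q,T,U} splits into {Q,U} and {T}.
The partition is now stable with 4 blocks: {H} | {Q,U} | {K} | {T}.
The equivalence class containing U is {Q,U}, of size 2.

2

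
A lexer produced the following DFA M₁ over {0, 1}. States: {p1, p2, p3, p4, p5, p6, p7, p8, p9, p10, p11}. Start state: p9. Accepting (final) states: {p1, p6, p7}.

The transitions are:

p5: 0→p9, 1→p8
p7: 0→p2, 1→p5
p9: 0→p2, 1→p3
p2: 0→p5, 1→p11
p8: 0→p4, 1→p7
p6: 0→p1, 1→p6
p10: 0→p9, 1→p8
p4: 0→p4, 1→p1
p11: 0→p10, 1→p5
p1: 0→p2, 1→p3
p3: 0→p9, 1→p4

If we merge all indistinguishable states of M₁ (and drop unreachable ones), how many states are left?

6

States {p6} cannot be reached from the start state, so discard them.
P0 = {p1,p7} | {p2,p3,p4,p5,p8,p9,p10,p11}.
On input 1, block {p2,p3,p4,p5,p8,p9,p10,p11} splits into {p2,p3,p5,p9,p10,p11} and {p4,p8}.
On input 1, block {p2,p3,p5,p9,p10,p11} splits into {p2,p9,p11} and {p3,p5,p10}.
On input 0, block {p2,p9,p11} splits into {p2,p11} and {p9}.
On input 1, block {p2,p11} splits into {p2} and {p11}.
Stable partition: {p1,p7} | {p2} | {p4,p8} | {p3,p5,p10} | {p9} | {p11} — 6 equivalence classes.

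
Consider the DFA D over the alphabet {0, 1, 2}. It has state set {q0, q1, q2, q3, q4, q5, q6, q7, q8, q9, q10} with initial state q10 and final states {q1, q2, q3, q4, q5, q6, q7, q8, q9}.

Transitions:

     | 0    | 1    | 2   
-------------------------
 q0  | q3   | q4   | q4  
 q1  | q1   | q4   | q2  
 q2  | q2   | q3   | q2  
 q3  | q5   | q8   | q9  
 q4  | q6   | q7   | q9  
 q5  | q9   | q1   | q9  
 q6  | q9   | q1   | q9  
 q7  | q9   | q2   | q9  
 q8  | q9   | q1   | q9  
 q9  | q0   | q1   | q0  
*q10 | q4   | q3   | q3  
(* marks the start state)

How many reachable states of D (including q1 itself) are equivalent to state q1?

Every state is reachable, so we keep all 11.
Initial partition by acceptance: {q1,q2,q3,q4,q5,q6,q7,q8,q9} | {q0,q10}.
Split {q1,q2,q3,q4,q5,q6,q7,q8,q9} by δ(·,0) → {q1,q2,q3,q4,q5,q6,q7,q8} and {q9}.
Refine {q1,q2,q3,q4,q5,q6,q7,q8} on symbol 0: members go to different blocks, giving {q1,q2,q3,q4} and {q5,q6,q7,q8}.
Split {q1,q2,q3,q4} by δ(·,0) → {q1,q2} and {q3,q4}.
No further refinement is possible. Final partition (5 blocks): {q1,q2} | {q0,q10} | {q9} | {q5,q6,q7,q8} | {q3,q4}.
State q1 belongs to the block {q1,q2}, which has 2 states.

2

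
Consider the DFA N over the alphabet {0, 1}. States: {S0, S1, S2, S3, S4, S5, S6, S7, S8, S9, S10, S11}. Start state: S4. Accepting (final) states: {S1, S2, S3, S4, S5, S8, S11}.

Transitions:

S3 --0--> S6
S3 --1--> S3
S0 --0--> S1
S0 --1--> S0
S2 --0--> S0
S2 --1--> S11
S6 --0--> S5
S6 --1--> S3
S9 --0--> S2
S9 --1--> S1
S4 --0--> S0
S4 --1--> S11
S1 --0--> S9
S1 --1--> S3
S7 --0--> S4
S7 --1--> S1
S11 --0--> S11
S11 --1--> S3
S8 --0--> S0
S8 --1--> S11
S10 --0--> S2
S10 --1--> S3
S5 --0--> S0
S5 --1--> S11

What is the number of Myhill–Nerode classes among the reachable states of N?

First remove the unreachable states {S7,S8,S10}; 9 states remain.
Initial partition by acceptance: {S1,S2,S3,S4,S5,S11} | {S0,S6,S9}.
On input 0, block {S1,S2,S3,S4,S5,S11} splits into {S1,S2,S3,S4,S5} and {S11}.
Refine {S1,S2,S3,S4,S5} on symbol 1: members go to different blocks, giving {S2,S4,S5} and {S1,S3}.
Split {S0,S6,S9} by δ(·,0) → {S6,S9} and {S0}.
No further refinement is possible. Final partition (5 blocks): {S2,S4,S5} | {S6,S9} | {S11} | {S1,S3} | {S0}.

5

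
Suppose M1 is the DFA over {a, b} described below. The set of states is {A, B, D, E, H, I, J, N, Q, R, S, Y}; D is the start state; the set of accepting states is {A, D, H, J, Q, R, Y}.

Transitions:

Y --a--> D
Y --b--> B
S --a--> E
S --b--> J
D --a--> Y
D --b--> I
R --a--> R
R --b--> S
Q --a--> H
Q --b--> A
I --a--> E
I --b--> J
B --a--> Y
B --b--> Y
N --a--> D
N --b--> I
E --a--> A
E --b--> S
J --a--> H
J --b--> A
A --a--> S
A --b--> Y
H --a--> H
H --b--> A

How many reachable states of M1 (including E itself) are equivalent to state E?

First remove the unreachable states {N,Q,R}; 9 states remain.
Start with accepting vs non-accepting: {A,D,H,J,Y} | {B,E,I,S}.
Refine {A,D,H,J,Y} on symbol a: members go to different blocks, giving {D,H,J,Y} and {A}.
On input b, block {D,H,J,Y} splits into {H,J} and {D,Y}.
Refine {B,E,I,S} on symbol a: members go to different blocks, giving {I,S} and {E} and {B}.
Refine {D,Y} on symbol b: members go to different blocks, giving {D} and {Y}.
No further refinement is possible. Final partition (7 blocks): {H,J} | {I,S} | {A} | {D} | {E} | {B} | {Y}.
The equivalence class containing E is {E}, of size 1.

1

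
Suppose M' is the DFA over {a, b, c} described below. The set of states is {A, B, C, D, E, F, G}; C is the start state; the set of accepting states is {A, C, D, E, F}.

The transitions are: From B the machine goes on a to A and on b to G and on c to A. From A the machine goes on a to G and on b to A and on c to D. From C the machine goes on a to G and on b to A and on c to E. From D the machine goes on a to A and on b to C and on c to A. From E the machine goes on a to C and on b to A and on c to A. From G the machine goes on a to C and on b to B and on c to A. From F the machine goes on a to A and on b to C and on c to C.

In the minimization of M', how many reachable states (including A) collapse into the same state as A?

2

First remove the unreachable states {F}; 6 states remain.
Start with accepting vs non-accepting: {A,C,D,E} | {B,G}.
Split {A,C,D,E} by δ(·,a) → {A,C} and {D,E}.
No further refinement is possible. Final partition (3 blocks): {A,C} | {B,G} | {D,E}.
State A belongs to the block {A,C}, which has 2 states.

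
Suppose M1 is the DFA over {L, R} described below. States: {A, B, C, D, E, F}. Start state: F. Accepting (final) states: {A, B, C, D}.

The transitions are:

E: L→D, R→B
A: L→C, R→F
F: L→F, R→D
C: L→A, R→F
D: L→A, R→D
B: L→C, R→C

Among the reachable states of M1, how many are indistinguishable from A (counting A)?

Reachable states from the start: {A,C,D,F}. Unreachable: {B,E} — drop them.
P0 = {A,C,D} | {F}.
Split {A,C,D} by δ(·,R) → {A,C} and {D}.
The partition is now stable with 3 blocks: {A,C} | {F} | {D}.
The equivalence class containing A is {A,C}, of size 2.

2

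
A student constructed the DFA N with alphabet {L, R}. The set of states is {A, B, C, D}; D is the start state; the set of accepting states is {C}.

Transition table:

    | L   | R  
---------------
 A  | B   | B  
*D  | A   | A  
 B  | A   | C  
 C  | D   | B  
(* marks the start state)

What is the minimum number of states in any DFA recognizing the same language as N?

P0 = {C} | {A,B,D}.
On input R, block {A,B,D} splits into {A,D} and {B}.
Split {A,D} by δ(·,L) → {A} and {D}.
No further refinement is possible. Final partition (4 blocks): {C} | {A} | {B} | {D}.

4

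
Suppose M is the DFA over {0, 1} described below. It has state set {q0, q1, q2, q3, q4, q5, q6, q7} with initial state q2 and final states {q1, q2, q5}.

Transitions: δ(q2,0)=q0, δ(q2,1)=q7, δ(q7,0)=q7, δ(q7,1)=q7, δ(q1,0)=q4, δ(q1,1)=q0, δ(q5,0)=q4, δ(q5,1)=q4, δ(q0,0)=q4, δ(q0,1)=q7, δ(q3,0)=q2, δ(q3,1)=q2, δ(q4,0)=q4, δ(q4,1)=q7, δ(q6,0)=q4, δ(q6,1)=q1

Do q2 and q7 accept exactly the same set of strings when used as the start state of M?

No

Reachable states from the start: {q0,q2,q4,q7}. Unreachable: {q1,q3,q5,q6} — drop them.
Start with accepting vs non-accepting: {q2} | {q0,q4,q7}.
No further refinement is possible. Final partition (2 blocks): {q2} | {q0,q4,q7}.
q2 and q7 end up in different blocks, so they are distinguishable. For instance, the string 'ε' is accepted from only q2.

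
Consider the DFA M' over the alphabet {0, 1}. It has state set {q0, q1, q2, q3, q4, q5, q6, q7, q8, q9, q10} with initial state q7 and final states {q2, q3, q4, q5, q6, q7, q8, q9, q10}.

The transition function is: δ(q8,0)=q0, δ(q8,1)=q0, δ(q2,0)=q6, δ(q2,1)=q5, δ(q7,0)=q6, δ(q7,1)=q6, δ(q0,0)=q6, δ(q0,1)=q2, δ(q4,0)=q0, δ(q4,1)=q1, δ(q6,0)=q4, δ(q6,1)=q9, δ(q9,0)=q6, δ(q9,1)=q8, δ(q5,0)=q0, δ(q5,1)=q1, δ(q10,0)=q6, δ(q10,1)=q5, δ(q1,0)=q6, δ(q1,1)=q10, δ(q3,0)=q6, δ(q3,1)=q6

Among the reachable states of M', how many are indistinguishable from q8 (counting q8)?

3

Reachable states from the start: {q0,q1,q2,q4,q5,q6,q7,q8,q9,q10}. Unreachable: {q3} — drop them.
Initial partition by acceptance: {q2,q4,q5,q6,q7,q8,q9,q10} | {q0,q1}.
Refine {q2,q4,q5,q6,q7,q8,q9,q10} on symbol 0: members go to different blocks, giving {q2,q6,q7,q9,q10} and {q4,q5,q8}.
Refine {q2,q6,q7,q9,q10} on symbol 0: members go to different blocks, giving {q2,q7,q9,q10} and {q6}.
On input 1, block {q2,q7,q9,q10} splits into {q2,q9,q10} and {q7}.
Stable partition: {q2,q9,q10} | {q0,q1} | {q4,q5,q8} | {q6} | {q7} — 5 equivalence classes.
The equivalence class containing q8 is {q4,q5,q8}, of size 3.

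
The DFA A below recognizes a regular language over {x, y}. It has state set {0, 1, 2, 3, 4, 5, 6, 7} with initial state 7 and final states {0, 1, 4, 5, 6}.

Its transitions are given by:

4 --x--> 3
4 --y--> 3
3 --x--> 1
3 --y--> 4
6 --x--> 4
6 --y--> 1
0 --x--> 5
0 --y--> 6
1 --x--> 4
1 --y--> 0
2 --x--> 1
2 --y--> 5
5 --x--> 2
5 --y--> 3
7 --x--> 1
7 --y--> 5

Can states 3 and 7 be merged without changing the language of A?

Yes

All states are reachable from the start state.
P0 = {0,1,4,5,6} | {2,3,7}.
Refine {0,1,4,5,6} on symbol x: members go to different blocks, giving {0,1,6} and {4,5}.
Stable partition: {0,1,6} | {2,3,7} | {4,5} — 3 equivalence classes.
3 and 7 lie in the same block of the stable partition, so they are equivalent — no string distinguishes them.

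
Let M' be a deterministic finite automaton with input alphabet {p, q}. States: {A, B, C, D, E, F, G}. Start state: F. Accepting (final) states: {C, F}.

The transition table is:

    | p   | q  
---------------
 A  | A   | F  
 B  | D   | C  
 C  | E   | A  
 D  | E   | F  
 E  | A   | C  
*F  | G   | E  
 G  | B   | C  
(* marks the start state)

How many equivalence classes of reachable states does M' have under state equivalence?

2

All states are reachable from the start state.
P0 = {C,F} | {A,B,D,E,G}.
The partition is now stable with 2 blocks: {C,F} | {A,B,D,E,G}.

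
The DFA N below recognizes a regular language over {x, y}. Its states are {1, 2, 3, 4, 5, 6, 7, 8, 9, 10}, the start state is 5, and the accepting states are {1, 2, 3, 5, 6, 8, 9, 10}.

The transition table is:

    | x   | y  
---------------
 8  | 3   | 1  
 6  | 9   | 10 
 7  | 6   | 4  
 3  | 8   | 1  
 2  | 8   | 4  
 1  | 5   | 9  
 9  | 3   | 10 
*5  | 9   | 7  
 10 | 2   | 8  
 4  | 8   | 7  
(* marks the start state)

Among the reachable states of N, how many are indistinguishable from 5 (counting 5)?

2

Start with accepting vs non-accepting: {1,2,3,5,6,8,9,10} | {4,7}.
Refine {1,2,3,5,6,8,9,10} on symbol y: members go to different blocks, giving {1,3,6,8,9,10} and {2,5}.
Refine {1,3,6,8,9,10} on symbol x: members go to different blocks, giving {3,6,8,9} and {1,10}.
Stable partition: {3,6,8,9} | {4,7} | {2,5} | {1,10} — 4 equivalence classes.
The equivalence class containing 5 is {2,5}, of size 2.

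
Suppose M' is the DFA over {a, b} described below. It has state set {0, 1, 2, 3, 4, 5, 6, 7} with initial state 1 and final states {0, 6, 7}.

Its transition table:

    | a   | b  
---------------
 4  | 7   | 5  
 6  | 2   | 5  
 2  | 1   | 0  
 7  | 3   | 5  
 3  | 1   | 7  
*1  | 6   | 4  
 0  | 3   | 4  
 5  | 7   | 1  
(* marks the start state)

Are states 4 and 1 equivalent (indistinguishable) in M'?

P0 = {0,6,7} | {1,2,3,4,5}.
Split {1,2,3,4,5} by δ(·,a) → {1,4,5} and {2,3}.
The partition is now stable with 3 blocks: {0,6,7} | {1,4,5} | {2,3}.
4 and 1 lie in the same block of the stable partition, so they are equivalent — no string distinguishes them.

Yes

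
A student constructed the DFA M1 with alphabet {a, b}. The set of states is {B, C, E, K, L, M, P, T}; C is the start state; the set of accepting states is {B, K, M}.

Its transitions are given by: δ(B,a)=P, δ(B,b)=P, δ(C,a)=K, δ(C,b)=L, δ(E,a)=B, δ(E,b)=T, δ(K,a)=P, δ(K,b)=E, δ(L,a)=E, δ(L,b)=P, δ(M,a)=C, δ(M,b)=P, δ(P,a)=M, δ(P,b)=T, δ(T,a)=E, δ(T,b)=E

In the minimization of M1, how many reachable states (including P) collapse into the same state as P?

P0 = {B,K,M} | {C,E,L,P,T}.
Split {C,E,L,P,T} by δ(·,a) → {C,E,P} and {L,T}.
Stable partition: {B,K,M} | {C,E,P} | {L,T} — 3 equivalence classes.
State P belongs to the block {C,E,P}, which has 3 states.

3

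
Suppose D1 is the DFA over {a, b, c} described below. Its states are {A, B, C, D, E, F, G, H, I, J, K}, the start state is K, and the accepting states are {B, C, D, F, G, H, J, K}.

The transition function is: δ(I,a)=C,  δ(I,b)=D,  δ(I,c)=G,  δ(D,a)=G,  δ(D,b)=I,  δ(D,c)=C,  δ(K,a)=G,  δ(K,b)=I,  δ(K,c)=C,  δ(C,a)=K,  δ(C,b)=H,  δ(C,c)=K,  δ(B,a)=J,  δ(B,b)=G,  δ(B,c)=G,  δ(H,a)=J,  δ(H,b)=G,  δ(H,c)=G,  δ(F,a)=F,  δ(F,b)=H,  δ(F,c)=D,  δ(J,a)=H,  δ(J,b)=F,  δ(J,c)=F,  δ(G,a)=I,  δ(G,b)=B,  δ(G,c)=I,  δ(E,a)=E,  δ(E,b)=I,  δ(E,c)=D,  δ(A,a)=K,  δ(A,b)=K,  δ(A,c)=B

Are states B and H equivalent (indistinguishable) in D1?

First remove the unreachable states {A,E}; 9 states remain.
Start with accepting vs non-accepting: {B,C,D,F,G,H,J,K} | {I}.
Refine {B,C,D,F,G,H,J,K} on symbol a: members go to different blocks, giving {B,C,D,F,H,J,K} and {G}.
On input a, block {B,C,D,F,H,J,K} splits into {B,C,F,H,J} and {D,K}.
Refine {B,C,F,H,J} on symbol a: members go to different blocks, giving {B,F,H,J} and {C}.
On input b, block {B,F,H,J} splits into {B,H} and {F,J}.
Refine {F,J} on symbol a: members go to different blocks, giving {F} and {J}.
Stable partition: {B,H} | {I} | {G} | {D,K} | {C} | {F} | {J} — 7 equivalence classes.
B and H lie in the same block of the stable partition, so they are equivalent — no string distinguishes them.

Yes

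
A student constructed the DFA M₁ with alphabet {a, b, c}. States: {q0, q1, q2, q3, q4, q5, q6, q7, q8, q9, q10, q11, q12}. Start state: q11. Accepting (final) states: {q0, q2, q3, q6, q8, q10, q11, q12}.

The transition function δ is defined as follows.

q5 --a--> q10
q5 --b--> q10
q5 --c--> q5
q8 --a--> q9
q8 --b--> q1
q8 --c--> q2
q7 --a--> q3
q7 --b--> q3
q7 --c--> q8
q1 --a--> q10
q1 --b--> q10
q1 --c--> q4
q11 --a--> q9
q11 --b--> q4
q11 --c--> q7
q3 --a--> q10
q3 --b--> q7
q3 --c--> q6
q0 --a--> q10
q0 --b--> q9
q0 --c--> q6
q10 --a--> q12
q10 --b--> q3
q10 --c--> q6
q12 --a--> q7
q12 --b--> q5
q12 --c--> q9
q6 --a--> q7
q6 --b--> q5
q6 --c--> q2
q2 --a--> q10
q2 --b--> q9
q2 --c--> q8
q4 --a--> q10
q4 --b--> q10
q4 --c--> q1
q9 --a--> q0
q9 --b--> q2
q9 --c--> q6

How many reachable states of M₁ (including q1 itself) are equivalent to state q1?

3

All states are reachable from the start state.
Start with accepting vs non-accepting: {q0,q2,q3,q6,q8,q10,q11,q12} | {q1,q4,q5,q7,q9}.
On input a, block {q0,q2,q3,q6,q8,q10,q11,q12} splits into {q0,q2,q3,q10} and {q6,q8,q11,q12}.
Refine {q0,q2,q3,q10} on symbol a: members go to different blocks, giving {q0,q2,q3} and {q10}.
Split {q1,q4,q5,q7,q9} by δ(·,a) → {q1,q4,q5} and {q7,q9}.
On input c, block {q6,q8,q11,q12} splits into {q6,q8} and {q11,q12}.
The partition is now stable with 6 blocks: {q0,q2,q3} | {q1,q4,q5} | {q6,q8} | {q10} | {q7,q9} | {q11,q12}.
The equivalence class containing q1 is {q1,q4,q5}, of size 3.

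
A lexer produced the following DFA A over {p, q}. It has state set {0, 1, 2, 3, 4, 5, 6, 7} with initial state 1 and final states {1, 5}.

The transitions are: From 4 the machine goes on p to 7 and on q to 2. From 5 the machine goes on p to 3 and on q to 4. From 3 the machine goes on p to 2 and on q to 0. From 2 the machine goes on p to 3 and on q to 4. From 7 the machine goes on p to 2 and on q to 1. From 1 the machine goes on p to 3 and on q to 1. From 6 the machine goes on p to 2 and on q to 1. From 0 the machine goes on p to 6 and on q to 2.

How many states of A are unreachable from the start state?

1

Starting at 1 and following transitions, the reachable set is {0, 1, 2, 3, 4, 6, 7}. That leaves 5 unreachable — 1 in total.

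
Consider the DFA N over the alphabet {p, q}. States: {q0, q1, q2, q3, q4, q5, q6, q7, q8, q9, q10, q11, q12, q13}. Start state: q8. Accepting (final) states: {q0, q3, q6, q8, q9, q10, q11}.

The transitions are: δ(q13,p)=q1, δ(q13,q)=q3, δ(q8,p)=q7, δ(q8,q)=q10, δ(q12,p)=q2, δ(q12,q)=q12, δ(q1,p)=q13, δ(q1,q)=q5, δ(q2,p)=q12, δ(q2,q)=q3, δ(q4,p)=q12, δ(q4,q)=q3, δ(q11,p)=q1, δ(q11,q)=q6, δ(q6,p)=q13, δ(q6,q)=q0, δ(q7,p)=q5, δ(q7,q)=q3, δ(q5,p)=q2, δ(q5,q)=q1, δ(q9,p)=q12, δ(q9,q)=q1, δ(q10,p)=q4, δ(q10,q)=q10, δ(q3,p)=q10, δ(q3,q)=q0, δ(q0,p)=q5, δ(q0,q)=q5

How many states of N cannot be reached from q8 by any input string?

BFS from q8 reaches {q0, q1, q2, q3, q4, q5, q7, q8, q10, q12, q13}; the 3 state(s) q6, q9, q11 are never visited.

3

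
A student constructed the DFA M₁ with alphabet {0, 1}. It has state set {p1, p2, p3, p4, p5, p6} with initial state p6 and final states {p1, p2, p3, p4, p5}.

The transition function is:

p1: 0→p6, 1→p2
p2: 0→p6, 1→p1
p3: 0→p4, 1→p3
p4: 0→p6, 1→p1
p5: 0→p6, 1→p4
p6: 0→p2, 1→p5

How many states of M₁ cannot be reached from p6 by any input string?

1

No path from p6 leads to p3; the other 5 states are all reachable.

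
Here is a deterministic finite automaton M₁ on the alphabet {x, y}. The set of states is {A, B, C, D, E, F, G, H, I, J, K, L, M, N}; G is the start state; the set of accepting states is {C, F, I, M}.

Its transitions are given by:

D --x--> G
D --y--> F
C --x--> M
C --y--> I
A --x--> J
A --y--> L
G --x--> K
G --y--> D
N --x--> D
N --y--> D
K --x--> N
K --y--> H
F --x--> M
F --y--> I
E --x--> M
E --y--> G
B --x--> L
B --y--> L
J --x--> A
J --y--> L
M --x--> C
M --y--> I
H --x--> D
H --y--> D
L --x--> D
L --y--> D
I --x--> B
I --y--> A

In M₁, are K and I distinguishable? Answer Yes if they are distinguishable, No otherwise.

Yes

First remove the unreachable states {E}; 13 states remain.
Initial partition by acceptance: {C,F,I,M} | {A,B,D,G,H,J,K,L,N}.
On input x, block {C,F,I,M} splits into {C,F,M} and {I}.
Refine {A,B,D,G,H,J,K,L,N} on symbol y: members go to different blocks, giving {A,B,G,H,J,K,L,N} and {D}.
On input x, block {A,B,G,H,J,K,L,N} splits into {A,B,G,J,K} and {H,L,N}.
On input x, block {A,B,G,J,K} splits into {A,G,J} and {B,K}.
Refine {A,G,J} on symbol x: members go to different blocks, giving {A,J} and {G}.
The partition is now stable with 7 blocks: {C,F,M} | {A,J} | {I} | {D} | {H,L,N} | {B,K} | {G}.
K and I end up in different blocks, so they are distinguishable. For instance, the string 'ε' is accepted from only I.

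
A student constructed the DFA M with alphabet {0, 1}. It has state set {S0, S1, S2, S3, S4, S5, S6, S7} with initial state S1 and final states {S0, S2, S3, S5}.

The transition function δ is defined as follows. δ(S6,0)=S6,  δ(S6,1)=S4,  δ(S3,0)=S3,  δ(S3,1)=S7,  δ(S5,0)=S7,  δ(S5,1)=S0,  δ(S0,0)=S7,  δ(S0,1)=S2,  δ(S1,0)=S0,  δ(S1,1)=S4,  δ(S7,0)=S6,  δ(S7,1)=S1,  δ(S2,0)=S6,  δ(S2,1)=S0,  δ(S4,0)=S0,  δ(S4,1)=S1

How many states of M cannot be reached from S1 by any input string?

2

No path from S1 leads to S3, S5; the other 6 states are all reachable.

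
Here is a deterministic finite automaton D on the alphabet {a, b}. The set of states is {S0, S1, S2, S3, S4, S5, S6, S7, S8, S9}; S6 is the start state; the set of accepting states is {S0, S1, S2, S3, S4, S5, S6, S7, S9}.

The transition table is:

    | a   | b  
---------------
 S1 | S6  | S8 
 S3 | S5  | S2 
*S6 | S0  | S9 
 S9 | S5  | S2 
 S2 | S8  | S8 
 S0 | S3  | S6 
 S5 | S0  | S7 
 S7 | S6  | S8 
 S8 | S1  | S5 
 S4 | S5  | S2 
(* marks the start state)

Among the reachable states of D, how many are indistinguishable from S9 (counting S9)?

First remove the unreachable states {S4}; 9 states remain.
Start with accepting vs non-accepting: {S0,S1,S2,S3,S5,S6,S7,S9} | {S8}.
Split {S0,S1,S2,S3,S5,S6,S7,S9} by δ(·,a) → {S0,S1,S3,S5,S6,S7,S9} and {S2}.
Refine {S0,S1,S3,S5,S6,S7,S9} on symbol b: members go to different blocks, giving {S0,S5,S6} and {S1,S7} and {S3,S9}.
Split {S0,S5,S6} by δ(·,a) → {S5,S6} and {S0}.
On input b, block {S5,S6} splits into {S5} and {S6}.
No further refinement is possible. Final partition (7 blocks): {S5} | {S8} | {S2} | {S1,S7} | {S3,S9} | {S0} | {S6}.
State S9 belongs to the block {S3,S9}, which has 2 states.

2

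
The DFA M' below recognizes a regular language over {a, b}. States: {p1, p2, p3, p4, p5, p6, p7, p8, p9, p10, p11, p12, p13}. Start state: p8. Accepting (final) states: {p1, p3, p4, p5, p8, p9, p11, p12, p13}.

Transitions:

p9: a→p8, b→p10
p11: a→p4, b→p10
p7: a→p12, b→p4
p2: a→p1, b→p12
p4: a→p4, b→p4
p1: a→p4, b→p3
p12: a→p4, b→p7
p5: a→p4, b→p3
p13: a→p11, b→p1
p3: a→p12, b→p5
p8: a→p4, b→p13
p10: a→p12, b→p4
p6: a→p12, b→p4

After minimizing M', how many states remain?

States {p2,p6,p9} cannot be reached from the start state, so discard them.
Initial partition by acceptance: {p1,p3,p4,p5,p8,p11,p12,p13} | {p7,p10}.
On input b, block {p1,p3,p4,p5,p8,p11,p12,p13} splits into {p1,p3,p4,p5,p8,p13} and {p11,p12}.
Split {p1,p3,p4,p5,p8,p13} by δ(·,a) → {p1,p4,p5,p8} and {p3,p13}.
On input b, block {p1,p4,p5,p8} splits into {p1,p5,p8} and {p4}.
The partition is now stable with 5 blocks: {p1,p5,p8} | {p7,p10} | {p11,p12} | {p3,p13} | {p4}.

5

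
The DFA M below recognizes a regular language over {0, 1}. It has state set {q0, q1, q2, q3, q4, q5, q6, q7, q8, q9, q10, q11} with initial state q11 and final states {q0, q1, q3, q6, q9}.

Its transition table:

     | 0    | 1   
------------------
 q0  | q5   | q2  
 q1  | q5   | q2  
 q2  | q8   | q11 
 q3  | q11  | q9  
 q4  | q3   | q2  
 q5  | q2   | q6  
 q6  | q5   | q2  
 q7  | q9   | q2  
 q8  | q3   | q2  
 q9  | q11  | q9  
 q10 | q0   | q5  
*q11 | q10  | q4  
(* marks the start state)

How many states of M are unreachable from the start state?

2

BFS from q11 reaches {q0, q2, q3, q4, q5, q6, q8, q9, q10, q11}; the 2 state(s) q1, q7 are never visited.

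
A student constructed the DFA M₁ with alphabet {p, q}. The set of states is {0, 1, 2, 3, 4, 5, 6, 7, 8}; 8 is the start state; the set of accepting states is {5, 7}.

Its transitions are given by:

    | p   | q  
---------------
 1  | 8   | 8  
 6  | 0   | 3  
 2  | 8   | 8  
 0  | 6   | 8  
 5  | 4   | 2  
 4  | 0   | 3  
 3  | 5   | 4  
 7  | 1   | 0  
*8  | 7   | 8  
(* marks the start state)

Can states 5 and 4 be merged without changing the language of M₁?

All states are reachable from the start state.
P0 = {5,7} | {0,1,2,3,4,6,8}.
Refine {0,1,2,3,4,6,8} on symbol p: members go to different blocks, giving {0,1,2,4,6} and {3,8}.
Refine {0,1,2,4,6} on symbol p: members go to different blocks, giving {0,4,6} and {1,2}.
Refine {5,7} on symbol p: members go to different blocks, giving {5} and {7}.
Refine {3,8} on symbol p: members go to different blocks, giving {3} and {8}.
On input q, block {0,4,6} splits into {4,6} and {0}.
Stable partition: {5} | {4,6} | {3} | {1,2} | {7} | {8} | {0} — 7 equivalence classes.
5 and 4 end up in different blocks, so they are distinguishable. For instance, the string 'ε' is accepted from only 5.

No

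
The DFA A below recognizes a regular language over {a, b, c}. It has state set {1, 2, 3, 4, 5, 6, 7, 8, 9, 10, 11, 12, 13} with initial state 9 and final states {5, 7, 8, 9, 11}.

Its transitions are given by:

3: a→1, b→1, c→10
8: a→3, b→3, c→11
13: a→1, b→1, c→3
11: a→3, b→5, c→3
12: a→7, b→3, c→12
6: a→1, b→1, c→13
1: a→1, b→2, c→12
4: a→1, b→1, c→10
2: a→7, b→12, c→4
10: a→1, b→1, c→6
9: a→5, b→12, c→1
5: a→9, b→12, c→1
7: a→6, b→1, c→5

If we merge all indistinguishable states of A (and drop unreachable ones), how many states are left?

6

States {8,11} cannot be reached from the start state, so discard them.
Initial partition by acceptance: {5,7,9} | {1,2,3,4,6,10,12,13}.
On input a, block {5,7,9} splits into {5,9} and {7}.
Split {1,2,3,4,6,10,12,13} by δ(·,a) → {1,3,4,6,10,13} and {2,12}.
Split {1,3,4,6,10,13} by δ(·,b) → {3,4,6,10,13} and {1}.
Refine {2,12} on symbol b: members go to different blocks, giving {2} and {12}.
No further refinement is possible. Final partition (6 blocks): {5,9} | {3,4,6,10,13} | {7} | {2} | {1} | {12}.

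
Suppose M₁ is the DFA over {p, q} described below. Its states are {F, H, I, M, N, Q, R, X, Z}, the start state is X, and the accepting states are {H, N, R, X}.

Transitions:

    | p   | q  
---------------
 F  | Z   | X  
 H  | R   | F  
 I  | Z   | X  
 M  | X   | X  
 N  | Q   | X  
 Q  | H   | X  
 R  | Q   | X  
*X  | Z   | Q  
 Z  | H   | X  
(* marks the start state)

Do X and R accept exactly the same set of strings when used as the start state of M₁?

No

Reachable states from the start: {F,H,Q,R,X,Z}. Unreachable: {I,M,N} — drop them.
P0 = {H,R,X} | {F,Q,Z}.
Split {H,R,X} by δ(·,p) → {R,X} and {H}.
Split {R,X} by δ(·,q) → {X} and {R}.
Split {F,Q,Z} by δ(·,p) → {Q,Z} and {F}.
No further refinement is possible. Final partition (5 blocks): {X} | {Q,Z} | {H} | {R} | {F}.
X and R end up in different blocks, so they are distinguishable. For instance, the string 'q' is accepted from only R.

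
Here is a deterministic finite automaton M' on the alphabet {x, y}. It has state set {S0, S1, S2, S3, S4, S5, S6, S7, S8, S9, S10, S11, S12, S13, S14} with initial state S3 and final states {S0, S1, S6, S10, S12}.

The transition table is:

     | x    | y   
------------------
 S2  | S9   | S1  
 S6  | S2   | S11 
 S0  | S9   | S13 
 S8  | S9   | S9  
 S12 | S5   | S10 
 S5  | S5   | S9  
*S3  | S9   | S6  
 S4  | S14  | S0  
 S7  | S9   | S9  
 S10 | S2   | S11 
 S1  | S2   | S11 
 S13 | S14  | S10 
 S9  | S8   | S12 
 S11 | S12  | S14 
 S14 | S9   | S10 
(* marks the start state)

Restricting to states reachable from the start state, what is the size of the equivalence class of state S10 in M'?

States {S0,S4,S7,S13} cannot be reached from the start state, so discard them.
P0 = {S1,S6,S10,S12} | {S2,S3,S5,S8,S9,S11,S14}.
Split {S1,S6,S10,S12} by δ(·,y) → {S1,S6,S10} and {S12}.
On input x, block {S2,S3,S5,S8,S9,S11,S14} splits into {S2,S3,S5,S8,S9,S14} and {S11}.
Split {S2,S3,S5,S8,S9,S14} by δ(·,y) → {S2,S3,S14} and {S5,S8} and {S9}.
On input x, block {S5,S8} splits into {S5} and {S8}.
Stable partition: {S1,S6,S10} | {S2,S3,S14} | {S12} | {S11} | {S5} | {S9} | {S8} — 7 equivalence classes.
The equivalence class containing S10 is {S1,S6,S10}, of size 3.

3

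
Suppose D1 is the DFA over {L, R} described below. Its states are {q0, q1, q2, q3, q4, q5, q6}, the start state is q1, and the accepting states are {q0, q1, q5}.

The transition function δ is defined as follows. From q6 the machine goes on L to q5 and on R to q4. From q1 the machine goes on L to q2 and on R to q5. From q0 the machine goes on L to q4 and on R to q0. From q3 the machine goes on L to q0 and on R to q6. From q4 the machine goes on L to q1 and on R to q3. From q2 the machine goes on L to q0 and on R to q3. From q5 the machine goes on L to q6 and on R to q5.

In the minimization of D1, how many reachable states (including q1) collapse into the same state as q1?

3

All states are reachable from the start state.
Initial partition by acceptance: {q0,q1,q5} | {q2,q3,q4,q6}.
No further refinement is possible. Final partition (2 blocks): {q0,q1,q5} | {q2,q3,q4,q6}.
The equivalence class containing q1 is {q0,q1,q5}, of size 3.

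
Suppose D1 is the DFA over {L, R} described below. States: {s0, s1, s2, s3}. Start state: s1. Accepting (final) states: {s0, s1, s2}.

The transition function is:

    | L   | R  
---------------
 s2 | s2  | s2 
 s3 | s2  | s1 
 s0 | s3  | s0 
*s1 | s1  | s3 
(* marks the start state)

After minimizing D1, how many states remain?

States {s0} cannot be reached from the start state, so discard them.
Initial partition by acceptance: {s1,s2} | {s3}.
Refine {s1,s2} on symbol R: members go to different blocks, giving {s1} and {s2}.
The partition is now stable with 3 blocks: {s1} | {s3} | {s2}.

3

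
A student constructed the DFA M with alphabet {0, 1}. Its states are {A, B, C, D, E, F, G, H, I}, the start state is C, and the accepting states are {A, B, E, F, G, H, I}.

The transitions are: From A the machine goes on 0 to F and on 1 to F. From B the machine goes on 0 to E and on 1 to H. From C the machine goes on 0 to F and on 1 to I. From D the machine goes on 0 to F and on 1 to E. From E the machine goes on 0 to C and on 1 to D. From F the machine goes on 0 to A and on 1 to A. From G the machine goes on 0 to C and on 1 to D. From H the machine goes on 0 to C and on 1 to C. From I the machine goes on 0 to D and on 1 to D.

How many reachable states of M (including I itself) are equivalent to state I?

2

States {B,G,H} cannot be reached from the start state, so discard them.
Initial partition by acceptance: {A,E,F,I} | {C,D}.
Refine {A,E,F,I} on symbol 0: members go to different blocks, giving {A,F} and {E,I}.
No further refinement is possible. Final partition (3 blocks): {A,F} | {C,D} | {E,I}.
State I belongs to the block {E,I}, which has 2 states.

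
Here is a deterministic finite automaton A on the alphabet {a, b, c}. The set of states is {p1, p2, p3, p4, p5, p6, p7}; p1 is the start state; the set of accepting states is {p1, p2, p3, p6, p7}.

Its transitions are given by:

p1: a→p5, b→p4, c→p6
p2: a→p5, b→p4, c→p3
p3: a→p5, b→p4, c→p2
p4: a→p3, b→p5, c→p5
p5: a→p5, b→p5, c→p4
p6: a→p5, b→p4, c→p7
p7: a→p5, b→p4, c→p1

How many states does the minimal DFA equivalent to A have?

All states are reachable from the start state.
Start with accepting vs non-accepting: {p1,p2,p3,p6,p7} | {p4,p5}.
Split {p4,p5} by δ(·,a) → {p4} and {p5}.
No further refinement is possible. Final partition (3 blocks): {p1,p2,p3,p6,p7} | {p4} | {p5}.

3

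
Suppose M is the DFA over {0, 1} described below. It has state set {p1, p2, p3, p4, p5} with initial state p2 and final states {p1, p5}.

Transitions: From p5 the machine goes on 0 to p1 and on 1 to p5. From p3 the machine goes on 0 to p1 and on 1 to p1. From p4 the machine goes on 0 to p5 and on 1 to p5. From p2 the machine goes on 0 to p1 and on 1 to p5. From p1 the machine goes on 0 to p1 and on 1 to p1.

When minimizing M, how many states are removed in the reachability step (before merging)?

BFS from p2 reaches {p1, p2, p5}; the 2 state(s) p3, p4 are never visited.

2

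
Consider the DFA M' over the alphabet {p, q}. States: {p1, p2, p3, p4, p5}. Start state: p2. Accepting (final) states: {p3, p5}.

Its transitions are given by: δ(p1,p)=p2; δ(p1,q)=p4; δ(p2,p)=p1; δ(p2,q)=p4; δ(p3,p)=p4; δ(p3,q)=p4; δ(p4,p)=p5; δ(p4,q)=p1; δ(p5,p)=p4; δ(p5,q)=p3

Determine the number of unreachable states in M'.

A breadth-first search from the start state visits every state.

0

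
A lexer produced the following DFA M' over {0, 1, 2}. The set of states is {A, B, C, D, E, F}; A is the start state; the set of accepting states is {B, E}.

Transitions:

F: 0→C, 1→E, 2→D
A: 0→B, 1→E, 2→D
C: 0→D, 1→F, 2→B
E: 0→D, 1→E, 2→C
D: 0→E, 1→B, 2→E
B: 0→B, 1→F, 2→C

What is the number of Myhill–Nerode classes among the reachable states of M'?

Initial partition by acceptance: {B,E} | {A,C,D,F}.
Split {B,E} by δ(·,0) → {B} and {E}.
On input 0, block {A,C,D,F} splits into {C,F} and {A} and {D}.
Split {C,F} by δ(·,0) → {C} and {F}.
Stable partition: {B} | {C} | {E} | {A} | {D} | {F} — 6 equivalence classes.

6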